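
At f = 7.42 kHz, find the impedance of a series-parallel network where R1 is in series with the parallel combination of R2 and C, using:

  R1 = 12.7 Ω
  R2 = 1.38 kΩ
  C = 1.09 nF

Step 1 — Angular frequency: ω = 2π·f = 2π·7420 = 4.662e+04 rad/s.
Step 2 — Component impedances:
  R1: Z = R = 12.7 Ω
  R2: Z = R = 1380 Ω
  C: Z = 1/(jωC) = -j/(ω·C) = 0 - j1.968e+04 Ω
Step 3 — Parallel branch: R2 || C = 1/(1/R2 + 1/C) = 1373 - j96.3 Ω.
Step 4 — Series with R1: Z_total = R1 + (R2 || C) = 1386 - j96.3 Ω = 1389∠-4.0° Ω.

Z = 1386 - j96.3 Ω = 1389∠-4.0° Ω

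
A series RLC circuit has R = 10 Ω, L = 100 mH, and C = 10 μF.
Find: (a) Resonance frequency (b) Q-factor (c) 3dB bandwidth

Step 1 — Resonance: ω₀ = 1/√(LC) = 1/√(0.1·1e-05) = 1000 rad/s.
Step 2 — f₀ = ω₀/(2π) = 159.2 Hz.
Step 3 — Series Q: Q = ω₀L/R = 1000·0.1/10 = 10.
Step 4 — Bandwidth: Δω = ω₀/Q = 100 rad/s; BW = Δω/(2π) = 15.92 Hz.

(a) f₀ = 159.2 Hz  (b) Q = 10  (c) BW = 15.92 Hz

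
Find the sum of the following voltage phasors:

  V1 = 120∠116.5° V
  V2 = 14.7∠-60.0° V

Step 1 — Convert each phasor to rectangular form:
  V1 = 120·(cos(116.5°) + j·sin(116.5°)) = -53.54 + j107.4 V
  V2 = 14.7·(cos(-60.0°) + j·sin(-60.0°)) = 7.35 - j12.73 V
Step 2 — Sum components: V_total = -46.19 + j94.66 V.
Step 3 — Convert to polar: |V_total| = 105.3 V, ∠V_total = 116.0°.

V_total = 105.3∠116.0° V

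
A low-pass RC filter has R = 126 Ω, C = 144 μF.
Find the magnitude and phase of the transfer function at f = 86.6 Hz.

Step 1 — Angular frequency: ω = 2π·86.6 = 544.1 rad/s.
Step 2 — Transfer function: H(jω) = 1/(1 + jωRC).
Step 3 — Denominator: 1 + jωRC = 1 + j·544.1·126·0.000144 = 1 + j9.873.
Step 4 — H = 0.01016 - j0.1003.
Step 5 — Magnitude: |H| = 0.1008 (-19.9 dB); phase: φ = -84.2°.

|H| = 0.1008 (-19.9 dB), φ = -84.2°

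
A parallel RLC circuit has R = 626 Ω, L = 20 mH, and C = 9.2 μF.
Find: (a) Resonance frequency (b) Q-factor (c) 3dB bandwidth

Step 1 — Resonance: ω₀ = 1/√(LC) = 1/√(0.02·9.2e-06) = 2331 rad/s.
Step 2 — f₀ = ω₀/(2π) = 371 Hz.
Step 3 — Parallel Q: Q = R/(ω₀L) = 626/(2331·0.02) = 13.43.
Step 4 — Bandwidth: Δω = ω₀/Q = 173.6 rad/s; BW = Δω/(2π) = 27.63 Hz.

(a) f₀ = 371 Hz  (b) Q = 13.43  (c) BW = 27.63 Hz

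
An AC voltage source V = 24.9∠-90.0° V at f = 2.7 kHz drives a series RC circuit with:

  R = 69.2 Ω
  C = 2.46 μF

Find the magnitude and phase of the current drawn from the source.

Step 1 — Angular frequency: ω = 2π·f = 2π·2700 = 1.696e+04 rad/s.
Step 2 — Component impedances:
  R: Z = R = 69.2 Ω
  C: Z = 1/(jωC) = -j/(ω·C) = 0 - j23.96 Ω
Step 3 — Series combination: Z_total = R + C = 69.2 - j23.96 Ω = 73.23∠-19.1° Ω.
Step 4 — Source phasor: V = 24.9∠-90.0° V = 0 - j24.9 V.
Step 5 — Ohm's law: I = V / Z_total = (0 - j24.9) / (69.2 - j23.96) = 0.1113 - j0.3213 A.
Step 6 — Convert to polar: |I| = 0.34 A, ∠I = -70.9°.

I = 0.34∠-70.9° A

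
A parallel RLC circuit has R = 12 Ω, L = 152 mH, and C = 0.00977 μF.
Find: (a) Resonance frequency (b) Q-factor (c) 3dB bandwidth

Step 1 — Resonance: ω₀ = 1/√(LC) = 1/√(0.152·9.77e-09) = 2.595e+04 rad/s.
Step 2 — f₀ = ω₀/(2π) = 4130 Hz.
Step 3 — Parallel Q: Q = R/(ω₀L) = 12/(2.595e+04·0.152) = 0.003042.
Step 4 — Bandwidth: Δω = ω₀/Q = 8.53e+06 rad/s; BW = Δω/(2π) = 1.358e+06 Hz.

(a) f₀ = 4130 Hz  (b) Q = 0.003042  (c) BW = 1.358e+06 Hz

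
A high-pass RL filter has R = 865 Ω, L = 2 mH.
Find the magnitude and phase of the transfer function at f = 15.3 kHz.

Step 1 — Angular frequency: ω = 2π·1.53e+04 = 9.613e+04 rad/s.
Step 2 — Transfer function: H(jω) = jωL/(R + jωL).
Step 3 — Numerator jωL = j·192.3; denominator R + jωL = 865 + j192.3.
Step 4 — H = 0.04708 + j0.2118.
Step 5 — Magnitude: |H| = 0.217 (-13.3 dB); phase: φ = 77.5°.

|H| = 0.217 (-13.3 dB), φ = 77.5°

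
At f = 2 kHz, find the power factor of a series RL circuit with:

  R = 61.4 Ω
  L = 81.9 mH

Step 1 — Angular frequency: ω = 2π·f = 2π·2000 = 1.257e+04 rad/s.
Step 2 — Component impedances:
  R: Z = R = 61.4 Ω
  L: Z = jωL = j·1.257e+04·0.0819 = 0 + j1029 Ω
Step 3 — Series combination: Z_total = R + L = 61.4 + j1029 Ω = 1031∠86.6° Ω.
Step 4 — Power factor: PF = cos(φ) = Re(Z)/|Z| = 61.4/1031 = 0.05955.
Step 5 — Type: Im(Z) = 1029 ⇒ lagging (phase φ = 86.6°).

PF = 0.05955 (lagging, φ = 86.6°)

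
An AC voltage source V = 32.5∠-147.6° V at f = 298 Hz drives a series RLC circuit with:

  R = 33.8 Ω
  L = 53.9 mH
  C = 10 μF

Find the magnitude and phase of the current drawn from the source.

Step 1 — Angular frequency: ω = 2π·f = 2π·298 = 1872 rad/s.
Step 2 — Component impedances:
  R: Z = R = 33.8 Ω
  L: Z = jωL = j·1872·0.0539 = 0 + j100.9 Ω
  C: Z = 1/(jωC) = -j/(ω·C) = 0 - j53.41 Ω
Step 3 — Series combination: Z_total = R + L + C = 33.8 + j47.51 Ω = 58.31∠54.6° Ω.
Step 4 — Source phasor: V = 32.5∠-147.6° V = -27.44 - j17.41 V.
Step 5 — Ohm's law: I = V / Z_total = (-27.44 - j17.41) / (33.8 + j47.51) = -0.5161 + j0.2104 A.
Step 6 — Convert to polar: |I| = 0.5574 A, ∠I = 157.8°.

I = 0.5574∠157.8° A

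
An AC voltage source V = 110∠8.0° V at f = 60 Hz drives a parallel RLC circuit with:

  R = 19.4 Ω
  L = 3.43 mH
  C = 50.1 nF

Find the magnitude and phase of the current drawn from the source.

Step 1 — Angular frequency: ω = 2π·f = 2π·60 = 377 rad/s.
Step 2 — Component impedances:
  R: Z = R = 19.4 Ω
  L: Z = jωL = j·377·0.00343 = 0 + j1.293 Ω
  C: Z = 1/(jωC) = -j/(ω·C) = 0 - j5.295e+04 Ω
Step 3 — Parallel combination: 1/Z_total = 1/R + 1/L + 1/C; Z_total = 0.08581 + j1.287 Ω = 1.29∠86.2° Ω.
Step 4 — Source phasor: V = 110∠8.0° V = 108.9 + j15.31 V.
Step 5 — Ohm's law: I = V / Z_total = (108.9 + j15.31) / (0.08581 + j1.287) = 17.45 - j83.45 A.
Step 6 — Convert to polar: |I| = 85.25 A, ∠I = -78.2°.

I = 85.25∠-78.2° A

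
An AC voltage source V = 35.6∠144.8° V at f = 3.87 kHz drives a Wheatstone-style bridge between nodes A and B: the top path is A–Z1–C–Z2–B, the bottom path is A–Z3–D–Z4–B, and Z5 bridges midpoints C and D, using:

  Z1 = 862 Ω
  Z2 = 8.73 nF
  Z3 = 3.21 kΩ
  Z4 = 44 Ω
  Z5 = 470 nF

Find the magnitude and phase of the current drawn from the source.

Step 1 — Angular frequency: ω = 2π·f = 2π·3870 = 2.432e+04 rad/s.
Step 2 — Component impedances:
  Z1: Z = R = 862 Ω
  Z2: Z = 1/(jωC) = -j/(ω·C) = 0 - j4711 Ω
  Z3: Z = R = 3210 Ω
  Z4: Z = R = 44 Ω
  Z5: Z = 1/(jωC) = -j/(ω·C) = 0 - j87.5 Ω
Step 3 — Bridge requires nodal analysis (the Z5 bridge couples midpoints C and D, so the two paths cannot be reduced to a simple series/parallel combination). Setting node B to ground and injecting 1 A at node A, the 3-node admittance system at A, C, D solves to V_A = Z_AB = 723.4 - j53.78 Ω = 725.4∠-4.3° Ω.
Step 4 — Source phasor: V = 35.6∠144.8° V = -29.09 + j20.52 V.
Step 5 — Ohm's law: I = V / Z_total = (-29.09 + j20.52) / (723.4 - j53.78) = -0.04209 + j0.02524 A.
Step 6 — Convert to polar: |I| = 0.04908 A, ∠I = 149.1°.

I = 0.04908∠149.1° A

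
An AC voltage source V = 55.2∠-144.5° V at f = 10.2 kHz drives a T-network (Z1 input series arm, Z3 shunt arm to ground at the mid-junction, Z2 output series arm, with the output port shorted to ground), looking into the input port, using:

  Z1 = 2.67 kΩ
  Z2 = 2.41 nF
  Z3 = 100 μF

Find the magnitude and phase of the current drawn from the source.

Step 1 — Angular frequency: ω = 2π·f = 2π·1.02e+04 = 6.409e+04 rad/s.
Step 2 — Component impedances:
  Z1: Z = R = 2670 Ω
  Z2: Z = 1/(jωC) = -j/(ω·C) = 0 - j6474 Ω
  Z3: Z = 1/(jωC) = -j/(ω·C) = 0 - j0.156 Ω
Step 3 — With the output port shorted to ground, the output series arm Z2 runs from the junction to ground; the shunt arm Z3 also runs from the junction to ground. They appear in parallel: Z3 || Z2 = 0 - j0.156 Ω.
Step 4 — Series with input arm Z1: Z_in = Z1 + (Z3 || Z2) = 2670 - j0.156 Ω = 2670∠-0.0° Ω.
Step 5 — Source phasor: V = 55.2∠-144.5° V = -44.94 - j32.05 V.
Step 6 — Ohm's law: I = V / Z_total = (-44.94 - j32.05) / (2670 - j0.156) = -0.01683 - j0.01201 A.
Step 7 — Convert to polar: |I| = 0.02067 A, ∠I = -144.5°.

I = 0.02067∠-144.5° A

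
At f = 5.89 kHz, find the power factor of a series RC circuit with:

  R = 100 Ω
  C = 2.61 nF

Step 1 — Angular frequency: ω = 2π·f = 2π·5890 = 3.701e+04 rad/s.
Step 2 — Component impedances:
  R: Z = R = 100 Ω
  C: Z = 1/(jωC) = -j/(ω·C) = 0 - j1.035e+04 Ω
Step 3 — Series combination: Z_total = R + C = 100 - j1.035e+04 Ω = 1.035e+04∠-89.4° Ω.
Step 4 — Power factor: PF = cos(φ) = Re(Z)/|Z| = 100/10353 = 0.009659.
Step 5 — Type: Im(Z) = -1.035e+04 ⇒ leading (phase φ = -89.4°).

PF = 0.009659 (leading, φ = -89.4°)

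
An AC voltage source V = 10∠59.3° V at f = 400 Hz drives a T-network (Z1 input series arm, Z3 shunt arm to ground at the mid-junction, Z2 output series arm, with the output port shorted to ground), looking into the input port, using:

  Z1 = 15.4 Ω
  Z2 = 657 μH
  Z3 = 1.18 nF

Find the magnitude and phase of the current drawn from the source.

Step 1 — Angular frequency: ω = 2π·f = 2π·400 = 2513 rad/s.
Step 2 — Component impedances:
  Z1: Z = R = 15.4 Ω
  Z2: Z = jωL = j·2513·0.000657 = 0 + j1.651 Ω
  Z3: Z = 1/(jωC) = -j/(ω·C) = 0 - j3.372e+05 Ω
Step 3 — With the output port shorted to ground, the output series arm Z2 runs from the junction to ground; the shunt arm Z3 also runs from the junction to ground. They appear in parallel: Z3 || Z2 = 0 + j1.651 Ω.
Step 4 — Series with input arm Z1: Z_in = Z1 + (Z3 || Z2) = 15.4 + j1.651 Ω = 15.49∠6.1° Ω.
Step 5 — Source phasor: V = 10∠59.3° V = 5.105 + j8.599 V.
Step 6 — Ohm's law: I = V / Z_total = (5.105 + j8.599) / (15.4 + j1.651) = 0.3869 + j0.5169 A.
Step 7 — Convert to polar: |I| = 0.6456 A, ∠I = 53.2°.

I = 0.6456∠53.2° A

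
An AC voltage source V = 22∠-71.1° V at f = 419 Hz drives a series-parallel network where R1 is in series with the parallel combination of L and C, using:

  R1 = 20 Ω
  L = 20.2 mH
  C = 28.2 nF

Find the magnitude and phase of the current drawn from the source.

Step 1 — Angular frequency: ω = 2π·f = 2π·419 = 2633 rad/s.
Step 2 — Component impedances:
  R1: Z = R = 20 Ω
  L: Z = jωL = j·2633·0.0202 = 0 + j53.18 Ω
  C: Z = 1/(jωC) = -j/(ω·C) = 0 - j1.347e+04 Ω
Step 3 — Parallel branch: L || C = 1/(1/L + 1/C) = 0 + j53.39 Ω.
Step 4 — Series with R1: Z_total = R1 + (L || C) = 20 + j53.39 Ω = 57.01∠69.5° Ω.
Step 5 — Source phasor: V = 22∠-71.1° V = 7.126 - j20.81 V.
Step 6 — Ohm's law: I = V / Z_total = (7.126 - j20.81) / (20 + j53.39) = -0.298 - j0.2451 A.
Step 7 — Convert to polar: |I| = 0.3859 A, ∠I = -140.6°.

I = 0.3859∠-140.6° A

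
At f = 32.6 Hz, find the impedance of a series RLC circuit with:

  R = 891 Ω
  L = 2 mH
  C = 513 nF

Step 1 — Angular frequency: ω = 2π·f = 2π·32.6 = 204.8 rad/s.
Step 2 — Component impedances:
  R: Z = R = 891 Ω
  L: Z = jωL = j·204.8·0.002 = 0 + j0.4097 Ω
  C: Z = 1/(jωC) = -j/(ω·C) = 0 - j9517 Ω
Step 3 — Series combination: Z_total = R + L + C = 891 - j9516 Ω = 9558∠-84.7° Ω.

Z = 891 - j9516 Ω = 9558∠-84.7° Ω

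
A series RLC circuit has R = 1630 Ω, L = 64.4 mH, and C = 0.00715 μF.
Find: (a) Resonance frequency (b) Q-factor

Step 1 — Resonance condition Im(Z)=0 gives ω₀ = 1/√(LC).
Step 2 — ω₀ = 1/√(0.0644·7.15e-09) = 4.66e+04 rad/s.
Step 3 — f₀ = ω₀/(2π) = 7417 Hz.
Step 4 — Series Q: Q = ω₀L/R = 4.66e+04·0.0644/1630 = 1.841.

(a) f₀ = 7417 Hz  (b) Q = 1.841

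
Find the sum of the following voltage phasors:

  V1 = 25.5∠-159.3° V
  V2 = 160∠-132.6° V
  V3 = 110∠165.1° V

Step 1 — Convert each phasor to rectangular form:
  V1 = 25.5·(cos(-159.3°) + j·sin(-159.3°)) = -23.85 - j9.014 V
  V2 = 160·(cos(-132.6°) + j·sin(-132.6°)) = -108.3 - j117.8 V
  V3 = 110·(cos(165.1°) + j·sin(165.1°)) = -106.3 + j28.28 V
Step 2 — Sum components: V_total = -238.5 - j98.5 V.
Step 3 — Convert to polar: |V_total| = 258 V, ∠V_total = -157.6°.

V_total = 258∠-157.6° V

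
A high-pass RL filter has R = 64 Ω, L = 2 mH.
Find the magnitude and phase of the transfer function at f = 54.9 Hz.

Step 1 — Angular frequency: ω = 2π·54.9 = 344.9 rad/s.
Step 2 — Transfer function: H(jω) = jωL/(R + jωL).
Step 3 — Numerator jωL = j·0.6899; denominator R + jωL = 64 + j0.6899.
Step 4 — H = 0.0001162 + j0.01078.
Step 5 — Magnitude: |H| = 0.01078 (-39.3 dB); phase: φ = 89.4°.

|H| = 0.01078 (-39.3 dB), φ = 89.4°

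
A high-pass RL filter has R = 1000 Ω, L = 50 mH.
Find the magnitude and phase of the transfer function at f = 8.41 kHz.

Step 1 — Angular frequency: ω = 2π·8410 = 5.284e+04 rad/s.
Step 2 — Transfer function: H(jω) = jωL/(R + jωL).
Step 3 — Numerator jωL = j·2642; denominator R + jωL = 1000 + j2642.
Step 4 — H = 0.8747 + j0.3311.
Step 5 — Magnitude: |H| = 0.9353 (-0.6 dB); phase: φ = 20.7°.

|H| = 0.9353 (-0.6 dB), φ = 20.7°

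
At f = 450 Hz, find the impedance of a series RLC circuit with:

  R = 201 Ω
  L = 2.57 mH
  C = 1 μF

Step 1 — Angular frequency: ω = 2π·f = 2π·450 = 2827 rad/s.
Step 2 — Component impedances:
  R: Z = R = 201 Ω
  L: Z = jωL = j·2827·0.00257 = 0 + j7.267 Ω
  C: Z = 1/(jωC) = -j/(ω·C) = 0 - j353.7 Ω
Step 3 — Series combination: Z_total = R + L + C = 201 - j346.4 Ω = 400.5∠-59.9° Ω.

Z = 201 - j346.4 Ω = 400.5∠-59.9° Ω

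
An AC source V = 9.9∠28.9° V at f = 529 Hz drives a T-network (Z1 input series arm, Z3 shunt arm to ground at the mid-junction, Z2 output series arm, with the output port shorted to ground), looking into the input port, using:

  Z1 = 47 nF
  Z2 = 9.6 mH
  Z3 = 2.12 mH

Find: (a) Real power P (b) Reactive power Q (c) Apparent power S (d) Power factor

Step 1 — Angular frequency: ω = 2π·f = 2π·529 = 3324 rad/s.
Step 2 — Component impedances:
  Z1: Z = 1/(jωC) = -j/(ω·C) = 0 - j6401 Ω
  Z2: Z = jωL = j·3324·0.0096 = 0 + j31.91 Ω
  Z3: Z = jωL = j·3324·0.00212 = 0 + j7.046 Ω
Step 3 — With the output port shorted to ground, the output series arm Z2 runs from the junction to ground; the shunt arm Z3 also runs from the junction to ground. They appear in parallel: Z3 || Z2 = 0 + j5.772 Ω.
Step 4 — Series with input arm Z1: Z_in = Z1 + (Z3 || Z2) = 0 - j6396 Ω = 6396∠-90.0° Ω.
Step 5 — Source phasor: V = 9.9∠28.9° V = 8.667 + j4.784 V.
Step 6 — Current: I = V / Z = -0.0007481 + j0.001355 A = 0.001548∠118.9° A.
Step 7 — Complex power: S = V·I* = 0 - j0.01532 VA.
Step 8 — Real power: P = Re(S) = 0 W.
Step 9 — Reactive power: Q = Im(S) = -0.01532 VAR.
Step 10 — Apparent power: |S| = 0.01532 VA.
Step 11 — Power factor: PF = P/|S| = 0 (leading).

(a) P = 0 W  (b) Q = -0.01532 VAR  (c) S = 0.01532 VA  (d) PF = 0 (leading)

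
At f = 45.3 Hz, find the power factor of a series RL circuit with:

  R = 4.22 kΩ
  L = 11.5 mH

Step 1 — Angular frequency: ω = 2π·f = 2π·45.3 = 284.6 rad/s.
Step 2 — Component impedances:
  R: Z = R = 4220 Ω
  L: Z = jωL = j·284.6·0.0115 = 0 + j3.273 Ω
Step 3 — Series combination: Z_total = R + L = 4220 + j3.273 Ω = 4220∠0.0° Ω.
Step 4 — Power factor: PF = cos(φ) = Re(Z)/|Z| = 4220/4220 = 1.
Step 5 — Type: Im(Z) = 3.273 ⇒ lagging (phase φ = 0.0°).

PF = 1 (lagging, φ = 0.0°)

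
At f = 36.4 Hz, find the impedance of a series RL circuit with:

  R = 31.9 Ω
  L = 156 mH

Step 1 — Angular frequency: ω = 2π·f = 2π·36.4 = 228.7 rad/s.
Step 2 — Component impedances:
  R: Z = R = 31.9 Ω
  L: Z = jωL = j·228.7·0.156 = 0 + j35.68 Ω
Step 3 — Series combination: Z_total = R + L = 31.9 + j35.68 Ω = 47.86∠48.2° Ω.

Z = 31.9 + j35.68 Ω = 47.86∠48.2° Ω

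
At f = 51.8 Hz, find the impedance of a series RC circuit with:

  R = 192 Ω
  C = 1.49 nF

Step 1 — Angular frequency: ω = 2π·f = 2π·51.8 = 325.5 rad/s.
Step 2 — Component impedances:
  R: Z = R = 192 Ω
  C: Z = 1/(jωC) = -j/(ω·C) = 0 - j2.062e+06 Ω
Step 3 — Series combination: Z_total = R + C = 192 - j2.062e+06 Ω = 2.062e+06∠-90.0° Ω.

Z = 192 - j2.062e+06 Ω = 2.062e+06∠-90.0° Ω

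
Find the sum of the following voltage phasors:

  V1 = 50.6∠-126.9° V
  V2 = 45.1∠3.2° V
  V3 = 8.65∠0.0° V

Step 1 — Convert each phasor to rectangular form:
  V1 = 50.6·(cos(-126.9°) + j·sin(-126.9°)) = -30.38 - j40.46 V
  V2 = 45.1·(cos(3.2°) + j·sin(3.2°)) = 45.03 + j2.518 V
  V3 = 8.65·(cos(0.0°) + j·sin(0.0°)) = 8.65 V
Step 2 — Sum components: V_total = 23.3 - j37.95 V.
Step 3 — Convert to polar: |V_total| = 44.53 V, ∠V_total = -58.5°.

V_total = 44.53∠-58.5° V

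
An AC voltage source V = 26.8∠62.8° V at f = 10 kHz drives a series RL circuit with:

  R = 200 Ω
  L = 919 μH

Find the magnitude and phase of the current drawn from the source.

Step 1 — Angular frequency: ω = 2π·f = 2π·1e+04 = 6.283e+04 rad/s.
Step 2 — Component impedances:
  R: Z = R = 200 Ω
  L: Z = jωL = j·6.283e+04·0.000919 = 0 + j57.74 Ω
Step 3 — Series combination: Z_total = R + L = 200 + j57.74 Ω = 208.2∠16.1° Ω.
Step 4 — Source phasor: V = 26.8∠62.8° V = 12.25 + j23.84 V.
Step 5 — Ohm's law: I = V / Z_total = (12.25 + j23.84) / (200 + j57.74) = 0.0883 + j0.09369 A.
Step 6 — Convert to polar: |I| = 0.1287 A, ∠I = 46.7°.

I = 0.1287∠46.7° A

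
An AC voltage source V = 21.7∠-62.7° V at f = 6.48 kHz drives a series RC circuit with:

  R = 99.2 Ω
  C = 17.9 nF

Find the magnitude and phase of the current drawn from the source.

Step 1 — Angular frequency: ω = 2π·f = 2π·6480 = 4.072e+04 rad/s.
Step 2 — Component impedances:
  R: Z = R = 99.2 Ω
  C: Z = 1/(jωC) = -j/(ω·C) = 0 - j1372 Ω
Step 3 — Series combination: Z_total = R + C = 99.2 - j1372 Ω = 1376∠-85.9° Ω.
Step 4 — Source phasor: V = 21.7∠-62.7° V = 9.953 - j19.28 V.
Step 5 — Ohm's law: I = V / Z_total = (9.953 - j19.28) / (99.2 - j1372) = 0.0145 + j0.006205 A.
Step 6 — Convert to polar: |I| = 0.01577 A, ∠I = 23.2°.

I = 0.01577∠23.2° A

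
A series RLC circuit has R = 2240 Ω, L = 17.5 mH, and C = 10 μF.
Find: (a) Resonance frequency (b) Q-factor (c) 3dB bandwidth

Step 1 — Resonance: ω₀ = 1/√(LC) = 1/√(0.0175·1e-05) = 2390 rad/s.
Step 2 — f₀ = ω₀/(2π) = 380.5 Hz.
Step 3 — Series Q: Q = ω₀L/R = 2390·0.0175/2240 = 0.01868.
Step 4 — Bandwidth: Δω = ω₀/Q = 1.28e+05 rad/s; BW = Δω/(2π) = 2.037e+04 Hz.

(a) f₀ = 380.5 Hz  (b) Q = 0.01868  (c) BW = 2.037e+04 Hz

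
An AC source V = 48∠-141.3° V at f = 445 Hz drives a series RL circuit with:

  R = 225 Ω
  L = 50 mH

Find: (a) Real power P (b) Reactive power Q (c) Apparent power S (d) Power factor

Step 1 — Angular frequency: ω = 2π·f = 2π·445 = 2796 rad/s.
Step 2 — Component impedances:
  R: Z = R = 225 Ω
  L: Z = jωL = j·2796·0.05 = 0 + j139.8 Ω
Step 3 — Series combination: Z_total = R + L = 225 + j139.8 Ω = 264.9∠31.9° Ω.
Step 4 — Source phasor: V = 48∠-141.3° V = -37.46 - j30.01 V.
Step 5 — Current: I = V / Z = -0.1799 - j0.0216 A = 0.1812∠-173.2° A.
Step 6 — Complex power: S = V·I* = 7.388 + j4.59 VA.
Step 7 — Real power: P = Re(S) = 7.388 W.
Step 8 — Reactive power: Q = Im(S) = 4.59 VAR.
Step 9 — Apparent power: |S| = 8.698 VA.
Step 10 — Power factor: PF = P/|S| = 0.8494 (lagging).

(a) P = 7.388 W  (b) Q = 4.59 VAR  (c) S = 8.698 VA  (d) PF = 0.8494 (lagging)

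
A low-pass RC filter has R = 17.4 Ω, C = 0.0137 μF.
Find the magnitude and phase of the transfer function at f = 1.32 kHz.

Step 1 — Angular frequency: ω = 2π·1320 = 8294 rad/s.
Step 2 — Transfer function: H(jω) = 1/(1 + jωRC).
Step 3 — Denominator: 1 + jωRC = 1 + j·8294·17.4·1.37e-08 = 1 + j0.001977.
Step 4 — H = 1 - j0.001977.
Step 5 — Magnitude: |H| = 1 (-0.0 dB); phase: φ = -0.1°.

|H| = 1 (-0.0 dB), φ = -0.1°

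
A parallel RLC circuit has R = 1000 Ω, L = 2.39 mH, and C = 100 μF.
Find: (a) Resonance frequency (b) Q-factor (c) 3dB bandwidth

Step 1 — Resonance: ω₀ = 1/√(LC) = 1/√(0.00239·0.0001) = 2046 rad/s.
Step 2 — f₀ = ω₀/(2π) = 325.6 Hz.
Step 3 — Parallel Q: Q = R/(ω₀L) = 1000/(2046·0.00239) = 204.6.
Step 4 — Bandwidth: Δω = ω₀/Q = 10 rad/s; BW = Δω/(2π) = 1.592 Hz.

(a) f₀ = 325.6 Hz  (b) Q = 204.6  (c) BW = 1.592 Hz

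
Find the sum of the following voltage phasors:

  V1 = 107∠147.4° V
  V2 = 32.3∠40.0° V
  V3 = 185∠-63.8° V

Step 1 — Convert each phasor to rectangular form:
  V1 = 107·(cos(147.4°) + j·sin(147.4°)) = -90.14 + j57.65 V
  V2 = 32.3·(cos(40.0°) + j·sin(40.0°)) = 24.74 + j20.76 V
  V3 = 185·(cos(-63.8°) + j·sin(-63.8°)) = 81.68 - j166 V
Step 2 — Sum components: V_total = 16.28 - j87.58 V.
Step 3 — Convert to polar: |V_total| = 89.08 V, ∠V_total = -79.5°.

V_total = 89.08∠-79.5° V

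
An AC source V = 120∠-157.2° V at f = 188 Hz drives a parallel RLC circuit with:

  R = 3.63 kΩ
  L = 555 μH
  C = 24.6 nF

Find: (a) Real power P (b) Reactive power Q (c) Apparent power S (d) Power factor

Step 1 — Angular frequency: ω = 2π·f = 2π·188 = 1181 rad/s.
Step 2 — Component impedances:
  R: Z = R = 3630 Ω
  L: Z = jωL = j·1181·0.000555 = 0 + j0.6556 Ω
  C: Z = 1/(jωC) = -j/(ω·C) = 0 - j3.441e+04 Ω
Step 3 — Parallel combination: 1/Z_total = 1/R + 1/L + 1/C; Z_total = 0.0001184 + j0.6556 Ω = 0.6556∠90.0° Ω.
Step 4 — Source phasor: V = 120∠-157.2° V = -110.6 - j46.5 V.
Step 5 — Current: I = V / Z = -70.96 + j168.7 A = 183∠112.8° A.
Step 6 — Complex power: S = V·I* = 3.967 + j2.196e+04 VA.
Step 7 — Real power: P = Re(S) = 3.967 W.
Step 8 — Reactive power: Q = Im(S) = 2.196e+04 VAR.
Step 9 — Apparent power: |S| = 2.196e+04 VA.
Step 10 — Power factor: PF = P/|S| = 0.0001806 (lagging).

(a) P = 3.967 W  (b) Q = 2.196e+04 VAR  (c) S = 2.196e+04 VA  (d) PF = 0.0001806 (lagging)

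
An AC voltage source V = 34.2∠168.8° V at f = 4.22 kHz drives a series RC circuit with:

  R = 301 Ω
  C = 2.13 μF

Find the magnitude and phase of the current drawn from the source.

Step 1 — Angular frequency: ω = 2π·f = 2π·4220 = 2.652e+04 rad/s.
Step 2 — Component impedances:
  R: Z = R = 301 Ω
  C: Z = 1/(jωC) = -j/(ω·C) = 0 - j17.71 Ω
Step 3 — Series combination: Z_total = R + C = 301 - j17.71 Ω = 301.5∠-3.4° Ω.
Step 4 — Source phasor: V = 34.2∠168.8° V = -33.55 + j6.643 V.
Step 5 — Ohm's law: I = V / Z_total = (-33.55 + j6.643) / (301 - j17.71) = -0.1124 + j0.01546 A.
Step 6 — Convert to polar: |I| = 0.1134 A, ∠I = 172.2°.

I = 0.1134∠172.2° A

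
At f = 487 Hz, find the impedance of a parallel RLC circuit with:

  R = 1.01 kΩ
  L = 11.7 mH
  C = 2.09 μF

Step 1 — Angular frequency: ω = 2π·f = 2π·487 = 3060 rad/s.
Step 2 — Component impedances:
  R: Z = R = 1010 Ω
  L: Z = jωL = j·3060·0.0117 = 0 + j35.8 Ω
  C: Z = 1/(jωC) = -j/(ω·C) = 0 - j156.4 Ω
Step 3 — Parallel combination: 1/Z_total = 1/R + 1/L + 1/C; Z_total = 2.13 + j46.33 Ω = 46.38∠87.4° Ω.

Z = 2.13 + j46.33 Ω = 46.38∠87.4° Ω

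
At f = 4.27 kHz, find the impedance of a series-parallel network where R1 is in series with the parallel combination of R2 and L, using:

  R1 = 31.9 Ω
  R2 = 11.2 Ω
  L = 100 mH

Step 1 — Angular frequency: ω = 2π·f = 2π·4270 = 2.683e+04 rad/s.
Step 2 — Component impedances:
  R1: Z = R = 31.9 Ω
  R2: Z = R = 11.2 Ω
  L: Z = jωL = j·2.683e+04·0.1 = 0 + j2683 Ω
Step 3 — Parallel branch: R2 || L = 1/(1/R2 + 1/L) = 11.2 + j0.04675 Ω.
Step 4 — Series with R1: Z_total = R1 + (R2 || L) = 43.1 + j0.04675 Ω = 43.1∠0.1° Ω.

Z = 43.1 + j0.04675 Ω = 43.1∠0.1° Ω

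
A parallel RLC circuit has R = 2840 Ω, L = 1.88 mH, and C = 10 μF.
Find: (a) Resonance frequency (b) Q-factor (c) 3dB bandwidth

Step 1 — Resonance: ω₀ = 1/√(LC) = 1/√(0.00188·1e-05) = 7293 rad/s.
Step 2 — f₀ = ω₀/(2π) = 1161 Hz.
Step 3 — Parallel Q: Q = R/(ω₀L) = 2840/(7293·0.00188) = 207.1.
Step 4 — Bandwidth: Δω = ω₀/Q = 35.21 rad/s; BW = Δω/(2π) = 5.604 Hz.

(a) f₀ = 1161 Hz  (b) Q = 207.1  (c) BW = 5.604 Hz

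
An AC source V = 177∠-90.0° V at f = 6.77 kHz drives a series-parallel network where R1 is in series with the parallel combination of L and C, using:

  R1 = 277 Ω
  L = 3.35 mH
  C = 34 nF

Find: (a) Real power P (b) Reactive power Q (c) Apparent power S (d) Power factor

Step 1 — Angular frequency: ω = 2π·f = 2π·6770 = 4.254e+04 rad/s.
Step 2 — Component impedances:
  R1: Z = R = 277 Ω
  L: Z = jωL = j·4.254e+04·0.00335 = 0 + j142.5 Ω
  C: Z = 1/(jωC) = -j/(ω·C) = 0 - j691.4 Ω
Step 3 — Parallel branch: L || C = 1/(1/L + 1/C) = 0 + j179.5 Ω.
Step 4 — Series with R1: Z_total = R1 + (L || C) = 277 + j179.5 Ω = 330.1∠32.9° Ω.
Step 5 — Source phasor: V = 177∠-90.0° V = 0 - j177 V.
Step 6 — Current: I = V / Z = -0.2916 - j0.45 A = 0.5363∠-122.9° A.
Step 7 — Complex power: S = V·I* = 79.66 + j51.62 VA.
Step 8 — Real power: P = Re(S) = 79.66 W.
Step 9 — Reactive power: Q = Im(S) = 51.62 VAR.
Step 10 — Apparent power: |S| = 94.92 VA.
Step 11 — Power factor: PF = P/|S| = 0.8392 (lagging).

(a) P = 79.66 W  (b) Q = 51.62 VAR  (c) S = 94.92 VA  (d) PF = 0.8392 (lagging)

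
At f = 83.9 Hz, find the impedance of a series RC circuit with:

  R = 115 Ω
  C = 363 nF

Step 1 — Angular frequency: ω = 2π·f = 2π·83.9 = 527.2 rad/s.
Step 2 — Component impedances:
  R: Z = R = 115 Ω
  C: Z = 1/(jωC) = -j/(ω·C) = 0 - j5226 Ω
Step 3 — Series combination: Z_total = R + C = 115 - j5226 Ω = 5227∠-88.7° Ω.

Z = 115 - j5226 Ω = 5227∠-88.7° Ω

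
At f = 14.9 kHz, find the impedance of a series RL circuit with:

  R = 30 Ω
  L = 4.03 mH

Step 1 — Angular frequency: ω = 2π·f = 2π·1.49e+04 = 9.362e+04 rad/s.
Step 2 — Component impedances:
  R: Z = R = 30 Ω
  L: Z = jωL = j·9.362e+04·0.00403 = 0 + j377.3 Ω
Step 3 — Series combination: Z_total = R + L = 30 + j377.3 Ω = 378.5∠85.5° Ω.

Z = 30 + j377.3 Ω = 378.5∠85.5° Ω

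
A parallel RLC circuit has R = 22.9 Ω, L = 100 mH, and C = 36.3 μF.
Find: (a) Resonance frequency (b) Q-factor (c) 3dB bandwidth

Step 1 — Resonance: ω₀ = 1/√(LC) = 1/√(0.1·3.63e-05) = 524.9 rad/s.
Step 2 — f₀ = ω₀/(2π) = 83.53 Hz.
Step 3 — Parallel Q: Q = R/(ω₀L) = 22.9/(524.9·0.1) = 0.4363.
Step 4 — Bandwidth: Δω = ω₀/Q = 1203 rad/s; BW = Δω/(2π) = 191.5 Hz.

(a) f₀ = 83.53 Hz  (b) Q = 0.4363  (c) BW = 191.5 Hz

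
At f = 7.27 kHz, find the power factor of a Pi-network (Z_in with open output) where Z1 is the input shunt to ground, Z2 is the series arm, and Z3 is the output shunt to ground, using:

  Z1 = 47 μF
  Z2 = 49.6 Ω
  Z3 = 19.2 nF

Step 1 — Angular frequency: ω = 2π·f = 2π·7270 = 4.568e+04 rad/s.
Step 2 — Component impedances:
  Z1: Z = 1/(jωC) = -j/(ω·C) = 0 - j0.4658 Ω
  Z2: Z = R = 49.6 Ω
  Z3: Z = 1/(jωC) = -j/(ω·C) = 0 - j1140 Ω
Step 3 — With open output, the series arm Z2 and the output shunt Z3 appear in series to ground: Z2 + Z3 = 49.6 - j1140 Ω.
Step 4 — Parallel with input shunt Z1: Z_in = Z1 || (Z2 + Z3) = 8.255e-06 - j0.4656 Ω = 0.4656∠-90.0° Ω.
Step 5 — Power factor: PF = cos(φ) = Re(Z)/|Z| = 8.255e-06/0.4656 = 1.773e-05.
Step 6 — Type: Im(Z) = -0.4656 ⇒ leading (phase φ = -90.0°).

PF = 1.773e-05 (leading, φ = -90.0°)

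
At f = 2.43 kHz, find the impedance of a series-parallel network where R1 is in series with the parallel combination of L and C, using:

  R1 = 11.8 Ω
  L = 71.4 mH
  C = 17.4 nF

Step 1 — Angular frequency: ω = 2π·f = 2π·2430 = 1.527e+04 rad/s.
Step 2 — Component impedances:
  R1: Z = R = 11.8 Ω
  L: Z = jωL = j·1.527e+04·0.0714 = 0 + j1090 Ω
  C: Z = 1/(jωC) = -j/(ω·C) = 0 - j3764 Ω
Step 3 — Parallel branch: L || C = 1/(1/L + 1/C) = 0 + j1535 Ω.
Step 4 — Series with R1: Z_total = R1 + (L || C) = 11.8 + j1535 Ω = 1535∠89.6° Ω.

Z = 11.8 + j1535 Ω = 1535∠89.6° Ω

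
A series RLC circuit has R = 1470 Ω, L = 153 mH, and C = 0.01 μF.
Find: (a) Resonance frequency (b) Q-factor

Step 1 — Resonance condition Im(Z)=0 gives ω₀ = 1/√(LC).
Step 2 — ω₀ = 1/√(0.153·1e-08) = 2.557e+04 rad/s.
Step 3 — f₀ = ω₀/(2π) = 4069 Hz.
Step 4 — Series Q: Q = ω₀L/R = 2.557e+04·0.153/1470 = 2.661.

(a) f₀ = 4069 Hz  (b) Q = 2.661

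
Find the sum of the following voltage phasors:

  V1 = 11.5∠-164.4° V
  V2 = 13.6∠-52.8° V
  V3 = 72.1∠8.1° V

Step 1 — Convert each phasor to rectangular form:
  V1 = 11.5·(cos(-164.4°) + j·sin(-164.4°)) = -11.08 - j3.093 V
  V2 = 13.6·(cos(-52.8°) + j·sin(-52.8°)) = 8.223 - j10.83 V
  V3 = 72.1·(cos(8.1°) + j·sin(8.1°)) = 71.38 + j10.16 V
Step 2 — Sum components: V_total = 68.53 - j3.766 V.
Step 3 — Convert to polar: |V_total| = 68.63 V, ∠V_total = -3.1°.

V_total = 68.63∠-3.1° V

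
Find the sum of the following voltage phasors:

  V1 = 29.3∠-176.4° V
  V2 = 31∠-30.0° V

Step 1 — Convert each phasor to rectangular form:
  V1 = 29.3·(cos(-176.4°) + j·sin(-176.4°)) = -29.24 - j1.84 V
  V2 = 31·(cos(-30.0°) + j·sin(-30.0°)) = 26.85 - j15.5 V
Step 2 — Sum components: V_total = -2.395 - j17.34 V.
Step 3 — Convert to polar: |V_total| = 17.5 V, ∠V_total = -97.9°.

V_total = 17.5∠-97.9° V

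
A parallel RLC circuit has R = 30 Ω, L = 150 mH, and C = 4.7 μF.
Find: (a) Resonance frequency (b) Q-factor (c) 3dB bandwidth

Step 1 — Resonance: ω₀ = 1/√(LC) = 1/√(0.15·4.7e-06) = 1191 rad/s.
Step 2 — f₀ = ω₀/(2π) = 189.6 Hz.
Step 3 — Parallel Q: Q = R/(ω₀L) = 30/(1191·0.15) = 0.1679.
Step 4 — Bandwidth: Δω = ω₀/Q = 7092 rad/s; BW = Δω/(2π) = 1129 Hz.

(a) f₀ = 189.6 Hz  (b) Q = 0.1679  (c) BW = 1129 Hz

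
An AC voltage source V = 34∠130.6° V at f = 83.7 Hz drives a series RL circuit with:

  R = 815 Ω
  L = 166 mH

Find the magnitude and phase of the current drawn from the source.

Step 1 — Angular frequency: ω = 2π·f = 2π·83.7 = 525.9 rad/s.
Step 2 — Component impedances:
  R: Z = R = 815 Ω
  L: Z = jωL = j·525.9·0.166 = 0 + j87.3 Ω
Step 3 — Series combination: Z_total = R + L = 815 + j87.3 Ω = 819.7∠6.1° Ω.
Step 4 — Source phasor: V = 34∠130.6° V = -22.13 + j25.82 V.
Step 5 — Ohm's law: I = V / Z_total = (-22.13 + j25.82) / (815 + j87.3) = -0.02349 + j0.03419 A.
Step 6 — Convert to polar: |I| = 0.04148 A, ∠I = 124.5°.

I = 0.04148∠124.5° A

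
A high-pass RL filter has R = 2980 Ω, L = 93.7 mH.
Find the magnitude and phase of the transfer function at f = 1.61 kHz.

Step 1 — Angular frequency: ω = 2π·1610 = 1.012e+04 rad/s.
Step 2 — Transfer function: H(jω) = jωL/(R + jωL).
Step 3 — Numerator jωL = j·947.9; denominator R + jωL = 2980 + j947.9.
Step 4 — H = 0.09188 + j0.2889.
Step 5 — Magnitude: |H| = 0.3031 (-10.4 dB); phase: φ = 72.4°.

|H| = 0.3031 (-10.4 dB), φ = 72.4°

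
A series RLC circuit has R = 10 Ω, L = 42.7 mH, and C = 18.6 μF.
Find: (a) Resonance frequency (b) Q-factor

Step 1 — Resonance condition Im(Z)=0 gives ω₀ = 1/√(LC).
Step 2 — ω₀ = 1/√(0.0427·1.86e-05) = 1122 rad/s.
Step 3 — f₀ = ω₀/(2π) = 178.6 Hz.
Step 4 — Series Q: Q = ω₀L/R = 1122·0.0427/10 = 4.791.

(a) f₀ = 178.6 Hz  (b) Q = 4.791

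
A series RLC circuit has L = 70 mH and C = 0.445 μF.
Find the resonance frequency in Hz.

Step 1 — Resonance condition Im(Z)=0 gives ω₀ = 1/√(LC).
Step 2 — ω₀ = 1/√(0.07·4.45e-07) = 5666 rad/s.
Step 3 — f₀ = ω₀/(2π) = 901.8 Hz.

f₀ = 901.8 Hz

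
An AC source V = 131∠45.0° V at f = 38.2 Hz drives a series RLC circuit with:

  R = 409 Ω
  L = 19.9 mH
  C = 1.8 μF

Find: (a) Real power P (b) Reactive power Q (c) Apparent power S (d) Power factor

Step 1 — Angular frequency: ω = 2π·f = 2π·38.2 = 240 rad/s.
Step 2 — Component impedances:
  R: Z = R = 409 Ω
  L: Z = jωL = j·240·0.0199 = 0 + j4.776 Ω
  C: Z = 1/(jωC) = -j/(ω·C) = 0 - j2315 Ω
Step 3 — Series combination: Z_total = R + L + C = 409 - j2310 Ω = 2346∠-80.0° Ω.
Step 4 — Source phasor: V = 131∠45.0° V = 92.63 + j92.63 V.
Step 5 — Current: I = V / Z = -0.032 + j0.04577 A = 0.05584∠125.0° A.
Step 6 — Complex power: S = V·I* = 1.276 - j7.204 VA.
Step 7 — Real power: P = Re(S) = 1.276 W.
Step 8 — Reactive power: Q = Im(S) = -7.204 VAR.
Step 9 — Apparent power: |S| = 7.316 VA.
Step 10 — Power factor: PF = P/|S| = 0.1744 (leading).

(a) P = 1.276 W  (b) Q = -7.204 VAR  (c) S = 7.316 VA  (d) PF = 0.1744 (leading)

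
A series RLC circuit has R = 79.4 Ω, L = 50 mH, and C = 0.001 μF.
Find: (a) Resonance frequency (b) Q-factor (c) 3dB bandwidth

Step 1 — Resonance: ω₀ = 1/√(LC) = 1/√(0.05·1e-09) = 1.414e+05 rad/s.
Step 2 — f₀ = ω₀/(2π) = 2.251e+04 Hz.
Step 3 — Series Q: Q = ω₀L/R = 1.414e+05·0.05/79.4 = 89.06.
Step 4 — Bandwidth: Δω = ω₀/Q = 1588 rad/s; BW = Δω/(2π) = 252.7 Hz.

(a) f₀ = 2.251e+04 Hz  (b) Q = 89.06  (c) BW = 252.7 Hz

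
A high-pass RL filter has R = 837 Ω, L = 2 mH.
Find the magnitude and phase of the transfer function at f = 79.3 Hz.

Step 1 — Angular frequency: ω = 2π·79.3 = 498.3 rad/s.
Step 2 — Transfer function: H(jω) = jωL/(R + jωL).
Step 3 — Numerator jωL = j·0.9965; denominator R + jωL = 837 + j0.9965.
Step 4 — H = 1.417e-06 + j0.001191.
Step 5 — Magnitude: |H| = 0.001191 (-58.5 dB); phase: φ = 89.9°.

|H| = 0.001191 (-58.5 dB), φ = 89.9°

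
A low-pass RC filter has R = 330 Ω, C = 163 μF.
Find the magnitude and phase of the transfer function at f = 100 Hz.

Step 1 — Angular frequency: ω = 2π·100 = 628.3 rad/s.
Step 2 — Transfer function: H(jω) = 1/(1 + jωRC).
Step 3 — Denominator: 1 + jωRC = 1 + j·628.3·330·0.000163 = 1 + j33.8.
Step 4 — H = 0.0008747 - j0.02956.
Step 5 — Magnitude: |H| = 0.02958 (-30.6 dB); phase: φ = -88.3°.

|H| = 0.02958 (-30.6 dB), φ = -88.3°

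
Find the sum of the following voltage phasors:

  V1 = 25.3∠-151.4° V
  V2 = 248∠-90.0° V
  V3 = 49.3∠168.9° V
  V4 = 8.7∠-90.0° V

Step 1 — Convert each phasor to rectangular form:
  V1 = 25.3·(cos(-151.4°) + j·sin(-151.4°)) = -22.21 - j12.11 V
  V2 = 248·(cos(-90.0°) + j·sin(-90.0°)) = 0 - j248 V
  V3 = 49.3·(cos(168.9°) + j·sin(168.9°)) = -48.38 + j9.491 V
  V4 = 8.7·(cos(-90.0°) + j·sin(-90.0°)) = 0 - j8.7 V
Step 2 — Sum components: V_total = -70.59 - j259.3 V.
Step 3 — Convert to polar: |V_total| = 268.8 V, ∠V_total = -105.2°.

V_total = 268.8∠-105.2° V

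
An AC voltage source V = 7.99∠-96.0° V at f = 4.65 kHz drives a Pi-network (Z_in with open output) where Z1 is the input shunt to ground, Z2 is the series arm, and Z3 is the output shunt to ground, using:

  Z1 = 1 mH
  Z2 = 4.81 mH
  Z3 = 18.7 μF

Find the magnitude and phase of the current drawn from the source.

Step 1 — Angular frequency: ω = 2π·f = 2π·4650 = 2.922e+04 rad/s.
Step 2 — Component impedances:
  Z1: Z = jωL = j·2.922e+04·0.001 = 0 + j29.22 Ω
  Z2: Z = jωL = j·2.922e+04·0.00481 = 0 + j140.5 Ω
  Z3: Z = 1/(jωC) = -j/(ω·C) = 0 - j1.83 Ω
Step 3 — With open output, the series arm Z2 and the output shunt Z3 appear in series to ground: Z2 + Z3 = 0 + j138.7 Ω.
Step 4 — Parallel with input shunt Z1: Z_in = Z1 || (Z2 + Z3) = 0 + j24.13 Ω = 24.13∠90.0° Ω.
Step 5 — Source phasor: V = 7.99∠-96.0° V = -0.8352 - j7.946 V.
Step 6 — Ohm's law: I = V / Z_total = (-0.8352 - j7.946) / (0 + j24.13) = -0.3293 + j0.03461 A.
Step 7 — Convert to polar: |I| = 0.3311 A, ∠I = 174.0°.

I = 0.3311∠174.0° A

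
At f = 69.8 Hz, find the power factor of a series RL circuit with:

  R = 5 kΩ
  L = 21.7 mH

Step 1 — Angular frequency: ω = 2π·f = 2π·69.8 = 438.6 rad/s.
Step 2 — Component impedances:
  R: Z = R = 5000 Ω
  L: Z = jωL = j·438.6·0.0217 = 0 + j9.517 Ω
Step 3 — Series combination: Z_total = R + L = 5000 + j9.517 Ω = 5000∠0.1° Ω.
Step 4 — Power factor: PF = cos(φ) = Re(Z)/|Z| = 5000/5000 = 1.
Step 5 — Type: Im(Z) = 9.517 ⇒ lagging (phase φ = 0.1°).

PF = 1 (lagging, φ = 0.1°)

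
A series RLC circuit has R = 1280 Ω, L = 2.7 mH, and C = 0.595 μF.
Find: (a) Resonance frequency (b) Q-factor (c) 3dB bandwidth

Step 1 — Resonance condition Im(Z)=0 gives ω₀ = 1/√(LC).
Step 2 — ω₀ = 1/√(0.0027·5.95e-07) = 2.495e+04 rad/s.
Step 3 — f₀ = ω₀/(2π) = 3971 Hz.
Step 4 — Series Q: Q = ω₀L/R = 2.495e+04·0.0027/1280 = 0.05263.
Step 5 — 3dB bandwidth: Δω = ω₀/Q = 4.741e+05 rad/s; BW = Δω/(2π) = 7.545e+04 Hz.

(a) f₀ = 3971 Hz  (b) Q = 0.05263  (c) BW = 7.545e+04 Hz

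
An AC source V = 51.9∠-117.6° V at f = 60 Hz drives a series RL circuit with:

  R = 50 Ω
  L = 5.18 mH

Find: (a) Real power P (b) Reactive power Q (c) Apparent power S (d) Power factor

Step 1 — Angular frequency: ω = 2π·f = 2π·60 = 377 rad/s.
Step 2 — Component impedances:
  R: Z = R = 50 Ω
  L: Z = jωL = j·377·0.00518 = 0 + j1.953 Ω
Step 3 — Series combination: Z_total = R + L = 50 + j1.953 Ω = 50.04∠2.2° Ω.
Step 4 — Source phasor: V = 51.9∠-117.6° V = -24.05 - j45.99 V.
Step 5 — Current: I = V / Z = -0.516 - j0.8997 A = 1.037∠-119.8° A.
Step 6 — Complex power: S = V·I* = 53.79 + j2.101 VA.
Step 7 — Real power: P = Re(S) = 53.79 W.
Step 8 — Reactive power: Q = Im(S) = 2.101 VAR.
Step 9 — Apparent power: |S| = 53.83 VA.
Step 10 — Power factor: PF = P/|S| = 0.9992 (lagging).

(a) P = 53.79 W  (b) Q = 2.101 VAR  (c) S = 53.83 VA  (d) PF = 0.9992 (lagging)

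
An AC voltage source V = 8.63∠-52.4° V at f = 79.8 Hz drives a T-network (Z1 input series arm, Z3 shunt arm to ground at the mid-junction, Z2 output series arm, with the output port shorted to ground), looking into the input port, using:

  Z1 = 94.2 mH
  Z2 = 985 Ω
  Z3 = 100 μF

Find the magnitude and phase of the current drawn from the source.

Step 1 — Angular frequency: ω = 2π·f = 2π·79.8 = 501.4 rad/s.
Step 2 — Component impedances:
  Z1: Z = jωL = j·501.4·0.0942 = 0 + j47.23 Ω
  Z2: Z = R = 985 Ω
  Z3: Z = 1/(jωC) = -j/(ω·C) = 0 - j19.94 Ω
Step 3 — With the output port shorted to ground, the output series arm Z2 runs from the junction to ground; the shunt arm Z3 also runs from the junction to ground. They appear in parallel: Z3 || Z2 = 0.4037 - j19.94 Ω.
Step 4 — Series with input arm Z1: Z_in = Z1 + (Z3 || Z2) = 0.4037 + j27.3 Ω = 27.3∠89.2° Ω.
Step 5 — Source phasor: V = 8.63∠-52.4° V = 5.266 - j6.837 V.
Step 6 — Ohm's law: I = V / Z_total = (5.266 - j6.837) / (0.4037 + j27.3) = -0.2476 - j0.1966 A.
Step 7 — Convert to polar: |I| = 0.3161 A, ∠I = -141.6°.

I = 0.3161∠-141.6° A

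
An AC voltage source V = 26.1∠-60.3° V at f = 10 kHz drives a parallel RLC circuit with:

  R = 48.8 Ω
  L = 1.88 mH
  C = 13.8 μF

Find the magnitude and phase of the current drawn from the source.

Step 1 — Angular frequency: ω = 2π·f = 2π·1e+04 = 6.283e+04 rad/s.
Step 2 — Component impedances:
  R: Z = R = 48.8 Ω
  L: Z = jωL = j·6.283e+04·0.00188 = 0 + j118.1 Ω
  C: Z = 1/(jωC) = -j/(ω·C) = 0 - j1.153 Ω
Step 3 — Parallel combination: 1/Z_total = 1/R + 1/L + 1/C; Z_total = 0.02778 - j1.164 Ω = 1.164∠-88.6° Ω.
Step 4 — Source phasor: V = 26.1∠-60.3° V = 12.93 - j22.67 V.
Step 5 — Ohm's law: I = V / Z_total = (12.93 - j22.67) / (0.02778 - j1.164) = 19.73 + j10.64 A.
Step 6 — Convert to polar: |I| = 22.42 A, ∠I = 28.3°.

I = 22.42∠28.3° A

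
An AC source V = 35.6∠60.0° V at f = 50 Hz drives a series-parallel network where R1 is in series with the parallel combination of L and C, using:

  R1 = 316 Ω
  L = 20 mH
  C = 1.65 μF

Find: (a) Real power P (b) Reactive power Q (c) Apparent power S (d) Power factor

Step 1 — Angular frequency: ω = 2π·f = 2π·50 = 314.2 rad/s.
Step 2 — Component impedances:
  R1: Z = R = 316 Ω
  L: Z = jωL = j·314.2·0.02 = 0 + j6.283 Ω
  C: Z = 1/(jωC) = -j/(ω·C) = 0 - j1929 Ω
Step 3 — Parallel branch: L || C = 1/(1/L + 1/C) = 0 + j6.304 Ω.
Step 4 — Series with R1: Z_total = R1 + (L || C) = 316 + j6.304 Ω = 316.1∠1.1° Ω.
Step 5 — Source phasor: V = 35.6∠60.0° V = 17.8 + j30.83 V.
Step 6 — Current: I = V / Z = 0.05825 + j0.0964 A = 0.1126∠58.9° A.
Step 7 — Complex power: S = V·I* = 4.009 + j0.07997 VA.
Step 8 — Real power: P = Re(S) = 4.009 W.
Step 9 — Reactive power: Q = Im(S) = 0.07997 VAR.
Step 10 — Apparent power: |S| = 4.01 VA.
Step 11 — Power factor: PF = P/|S| = 0.9998 (lagging).

(a) P = 4.009 W  (b) Q = 0.07997 VAR  (c) S = 4.01 VA  (d) PF = 0.9998 (lagging)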